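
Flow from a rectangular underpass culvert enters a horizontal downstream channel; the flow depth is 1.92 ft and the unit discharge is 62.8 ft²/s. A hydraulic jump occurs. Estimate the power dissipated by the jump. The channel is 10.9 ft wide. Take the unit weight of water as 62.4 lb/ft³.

P = 589 hp

V₁ = q/y₁ = 62.8/1.92 = 32.7 ft/s. Fr₁ = V₁/√(g·y₁) = 32.7/√(32.2×1.92) = 4.16.
Conjugate-depth relation: y₂/y₁ = ½[√(1 + 8Fr₁²) − 1] = ½[√139.4 − 1] = 5.40.
y₂ = 5.40 × 1.92 = 10.4 ft.
Head loss: ΔE = (y₂ − y₁)³/(4y₁y₂) = (10.4 − 1.92)³/(4×1.92×10.4) = 605/79.7 = 7.59 ft.
Q = q·b = 62.8 × 10.9 = 685 cfs. P = γ·Q·ΔE/550 = 62.4 × 685 × 7.59 / 550 = 589 hp.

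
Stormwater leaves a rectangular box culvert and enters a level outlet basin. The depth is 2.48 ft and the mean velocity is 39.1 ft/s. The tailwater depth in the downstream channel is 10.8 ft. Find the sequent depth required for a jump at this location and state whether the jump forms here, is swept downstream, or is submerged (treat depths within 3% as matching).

Fr₁ = V₁/√(g·y₁) = 39.1/√(32.2×2.48) = 4.38.
Conjugate-depth relation: y₂/y₁ = ½[√(1 + 8Fr₁²) − 1] = ½[√154.2 − 1] = 5.71.
y₂ = 5.71 × 2.48 = 14.2 ft.
Tailwater y_tw = 10.8 ft: y_tw < y₂, so the jump is swept downstream.

y₂ = 14.2 ft; the jump is swept downstream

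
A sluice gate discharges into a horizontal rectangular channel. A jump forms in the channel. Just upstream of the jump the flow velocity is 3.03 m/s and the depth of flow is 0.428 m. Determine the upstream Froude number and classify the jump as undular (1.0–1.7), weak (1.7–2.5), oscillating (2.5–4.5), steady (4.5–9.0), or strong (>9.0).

Fr₁ = V₁/√(g·y₁) = 3.03/√(9.81×0.428) = 1.48.
Fr₁ = 1.48 lies in the undular range.

Fr₁ = 1.48; undular jump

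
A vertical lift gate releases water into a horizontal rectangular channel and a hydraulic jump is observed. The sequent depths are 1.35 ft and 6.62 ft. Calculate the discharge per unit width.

q = 33.9 ft²/s

For a rectangular channel the momentum equation gives q² = ½·g·y₁·y₂·(y₁ + y₂) = ½×32.2×1.35×6.62×7.97 = 1147.
q = √1147 = 33.9 ft²/s.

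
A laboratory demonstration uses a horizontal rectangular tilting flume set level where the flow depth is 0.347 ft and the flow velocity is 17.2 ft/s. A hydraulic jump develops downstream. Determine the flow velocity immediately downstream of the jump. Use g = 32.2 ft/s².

Fr₁ = V₁/√(g·y₁) = 17.2/√(32.2×0.347) = 5.15.
Sequent-depth ratio: y₂/y₁ = ½[√(1 + 8Fr₁²) − 1] = ½[√212.8 − 1] = 6.79.
y₂ = 6.79 × 0.347 = 2.36 ft.
q = V₁·y₁ = 17.2 × 0.347 = 5.97 ft²/s.
V₂ = q/y₂ = 5.97/2.36 = 2.53 ft/s.

V₂ = 2.53 ft/s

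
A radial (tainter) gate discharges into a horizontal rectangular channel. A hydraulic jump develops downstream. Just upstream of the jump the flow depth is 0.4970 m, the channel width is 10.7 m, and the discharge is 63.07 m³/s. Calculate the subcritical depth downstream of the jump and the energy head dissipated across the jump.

q = Q/b = 63.07/10.7 = 5.894 m²/s; V₁ = q/y₁ = 11.86 m/s. Fr₁ = V₁/√(g·y₁) = 5.371.
By Bélanger, y₂/y₁ = ½[√(1 + 8Fr₁²) − 1] = ½[√231.80 − 1] = 7.112.
y₂ = 7.112 × 0.4970 = 3.535 m.
Head loss: ΔE = (y₂ − y₁)³/(4y₁y₂) = (3.535 − 0.4970)³/(4×0.4970×3.535) = 28.04/7.027 = 3.990 m.

y₂ = 3.535 m; ΔE = 3.990 m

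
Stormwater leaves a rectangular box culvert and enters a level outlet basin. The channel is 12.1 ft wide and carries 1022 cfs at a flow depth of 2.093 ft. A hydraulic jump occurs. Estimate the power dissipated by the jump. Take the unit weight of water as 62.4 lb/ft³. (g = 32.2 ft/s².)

P = 1535 hp

q = Q/b = 1022/12.1 = 84.46 ft²/s; V₁ = q/y₁ = 40.35 ft/s. Fr₁ = V₁/√(g·y₁) = 4.916.
Bélanger equation: y₂/y₁ = ½[√(1 + 8Fr₁²) − 1] = ½[√194.31 − 1] = 6.470.
y₂ = 6.470 × 2.093 = 13.54 ft.
Head loss: ΔE = (y₂ − y₁)³/(4y₁y₂) = (13.54 − 2.093)³/(4×2.093×13.54) = 1500/113.4 = 13.24 ft.
P = γ·Q·ΔE/550 = 62.4 × 1022 × 13.24 / 550 = 1535 hp.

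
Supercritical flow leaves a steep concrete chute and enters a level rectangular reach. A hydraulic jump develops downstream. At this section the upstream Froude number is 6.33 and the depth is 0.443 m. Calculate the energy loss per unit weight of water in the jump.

Fr₁ = 6.33 (given).
Conjugate-depth relation: y₂/y₁ = ½[√(1 + 8Fr₁²) − 1] = ½[√321.6 − 1] = 8.47.
y₂ = 8.47 × 0.443 = 3.75 m.
V₁ = Fr₁·√(g·y₁) = 6.33×√(9.81×0.443) = 13.2 m/s; q = V₁·y₁ = 5.85 m²/s. V₂ = q/y₂ = 5.85/3.75 = 1.56 m/s. E₁ = y₁ + V₁²/2g = 9.32 m; E₂ = y₂ + V₂²/2g = 3.87 m. ΔE = E₁ − E₂ = 5.44 m.

ΔE = 5.44 m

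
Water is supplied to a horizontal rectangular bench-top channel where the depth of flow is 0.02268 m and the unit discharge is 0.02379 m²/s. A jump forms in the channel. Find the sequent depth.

y₂ = 0.06088 m

V₁ = q/y₁ = 0.02379/0.02268 = 1.049 m/s. Fr₁ = V₁/√(g·y₁) = 1.049/√(9.81×0.02268) = 2.224.
Sequent-depth ratio: y₂/y₁ = ½[√(1 + 8Fr₁²) − 1] = ½[√40.562 − 1] = 2.684.
y₂ = 2.684 × 0.02268 = 0.06088 m.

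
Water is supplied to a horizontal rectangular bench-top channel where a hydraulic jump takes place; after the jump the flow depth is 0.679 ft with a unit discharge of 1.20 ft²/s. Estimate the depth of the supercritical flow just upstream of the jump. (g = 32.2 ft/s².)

y₁ = 0.157 ft

V₂ = q/y₂ = 1.20/0.679 = 1.77 ft/s; Fr₂ = V₂/√(g·y₂) = 0.378.
Applying the sequent-depth relation in reverse, y₁/y₂ = ½[√(1 + 8Fr₂²) − 1] = ½[√2.143 − 1] = 0.232.
y₁ = 0.232 × 0.679 = 0.157 ft.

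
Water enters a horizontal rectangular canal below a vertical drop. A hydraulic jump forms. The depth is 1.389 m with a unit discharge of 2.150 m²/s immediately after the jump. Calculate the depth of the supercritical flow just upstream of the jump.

V₂ = q/y₂ = 2.150/1.389 = 1.548 m/s; Fr₂ = V₂/√(g·y₂) = 0.4193.
Since the conjugate-depth ratio holds either way, y₁/y₂ = ½[√(1 + 8Fr₂²) − 1] = ½[√2.4067 − 1] = 0.2757.
y₁ = 0.2757 × 1.389 = 0.3829 m.

y₁ = 0.3829 m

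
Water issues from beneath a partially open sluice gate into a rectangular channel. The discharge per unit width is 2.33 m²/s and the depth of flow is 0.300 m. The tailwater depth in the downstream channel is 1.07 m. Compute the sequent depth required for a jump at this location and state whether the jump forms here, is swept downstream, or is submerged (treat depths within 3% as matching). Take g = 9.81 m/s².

y₂ = 1.78 m; the jump is swept downstream

V₁ = q/y₁ = 2.33/0.300 = 7.77 m/s. Fr₁ = V₁/√(g·y₁) = 7.77/√(9.81×0.300) = 4.53.
Conjugate-depth relation: y₂/y₁ = ½[√(1 + 8Fr₁²) − 1] = ½[√165.0 − 1] = 5.92.
y₂ = 5.92 × 0.300 = 1.78 m.
Tailwater y_tw = 1.07 m: y_tw < y₂, so the jump is swept downstream.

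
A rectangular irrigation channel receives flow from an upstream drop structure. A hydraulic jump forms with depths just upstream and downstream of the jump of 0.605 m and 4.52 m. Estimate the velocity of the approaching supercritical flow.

For a rectangular channel the momentum equation gives q² = ½·g·y₁·y₂·(y₁ + y₂) = ½×9.81×0.605×4.52×5.12 = 68.7.
q = √68.7 = 8.29 m²/s.
V₁ = q/y₁ = 8.29/0.605 = 13.7 m/s.

V₁ = 13.7 m/s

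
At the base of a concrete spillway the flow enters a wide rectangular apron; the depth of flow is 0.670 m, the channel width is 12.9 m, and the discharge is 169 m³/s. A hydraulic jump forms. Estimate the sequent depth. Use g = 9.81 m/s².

q = Q/b = 169/12.9 = 13.1 m²/s; V₁ = q/y₁ = 19.6 m/s. Fr₁ = V₁/√(g·y₁) = 7.63.
Sequent-depth ratio: y₂/y₁ = ½[√(1 + 8Fr₁²) − 1] = ½[√466.4 − 1] = 10.3.
y₂ = 10.3 × 0.670 = 6.90 m.

y₂ = 6.90 m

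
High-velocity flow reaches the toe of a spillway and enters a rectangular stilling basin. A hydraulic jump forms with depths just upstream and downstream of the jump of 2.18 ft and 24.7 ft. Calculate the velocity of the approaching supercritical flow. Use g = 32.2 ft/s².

V₁ = 70.0 ft/s

For a rectangular channel the momentum equation gives q² = ½·g·y₁·y₂·(y₁ + y₂) = ½×32.2×2.18×24.7×26.9 = 23303.
q = √23303 = 153 ft²/s.
V₁ = q/y₁ = 153/2.18 = 70.0 ft/s.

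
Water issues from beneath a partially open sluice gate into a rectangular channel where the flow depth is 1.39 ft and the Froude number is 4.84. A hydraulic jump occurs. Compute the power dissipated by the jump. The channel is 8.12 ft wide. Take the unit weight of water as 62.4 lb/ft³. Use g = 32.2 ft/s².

P = 349 hp

Fr₁ = 4.84 (given).
From the momentum equation for a rectangular channel, y₂/y₁ = ½[√(1 + 8Fr₁²) − 1] = ½[√188.4 − 1] = 6.36.
y₂ = 6.36 × 1.39 = 8.84 ft.
V₁ = Fr₁·√(g·y₁) = 4.84×√(32.2×1.39) = 32.4 ft/s; q = V₁·y₁ = 45.0 ft²/s. V₂ = q/y₂ = 45.0/8.84 = 5.09 ft/s. E₁ = y₁ + V₁²/2g = 17.7 ft; E₂ = y₂ + V₂²/2g = 9.25 ft. ΔE = E₁ − E₂ = 8.42 ft.
Q = q·b = 45.0 × 8.12 = 365 cfs. P = γ·Q·ΔE/550 = 62.4 × 365 × 8.42 / 550 = 349 hp.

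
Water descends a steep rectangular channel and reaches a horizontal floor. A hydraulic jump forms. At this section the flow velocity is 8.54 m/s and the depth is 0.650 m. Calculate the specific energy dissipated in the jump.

ΔE = 1.37 m

Fr₁ = V₁/√(g·y₁) = 8.54/√(9.81×0.650) = 3.38.
Bélanger equation: y₂/y₁ = ½[√(1 + 8Fr₁²) − 1] = ½[√92.50 − 1] = 4.31.
y₂ = 4.31 × 0.650 = 2.80 m.
Head loss: ΔE = (y₂ − y₁)³/(4y₁y₂) = (2.80 − 0.650)³/(4×0.650×2.80) = 9.95/7.28 = 1.37 m.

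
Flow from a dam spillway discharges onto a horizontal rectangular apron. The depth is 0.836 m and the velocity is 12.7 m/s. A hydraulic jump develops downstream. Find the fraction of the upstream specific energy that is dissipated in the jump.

ΔE/E₁ = 0.438 (43.8%)

Fr₁ = V₁/√(g·y₁) = 12.7/√(9.81×0.836) = 4.43.
Sequent-depth ratio: y₂/y₁ = ½[√(1 + 8Fr₁²) − 1] = ½[√158.3 − 1] = 5.79.
y₂ = 5.79 × 0.836 = 4.84 m.
E₁ = y₁ + V₁²/2g = 9.06 m. ΔE = (y₂ − y₁)³/(4y₁y₂) = 3.97 m. ΔE/E₁ = 3.97/9.06 = 0.438.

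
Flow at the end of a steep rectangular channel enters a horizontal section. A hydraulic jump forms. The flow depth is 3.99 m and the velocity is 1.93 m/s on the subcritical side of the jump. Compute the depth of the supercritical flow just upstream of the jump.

Fr₂ = V₂/√(g·y₂) = 1.93/√(9.81×3.99) = 0.308.
Since the conjugate-depth ratio holds either way, y₁/y₂ = ½[√(1 + 8Fr₂²) − 1] = ½[√1.761 − 1] = 0.164.
y₁ = 0.164 × 3.99 = 0.653 m.

y₁ = 0.653 m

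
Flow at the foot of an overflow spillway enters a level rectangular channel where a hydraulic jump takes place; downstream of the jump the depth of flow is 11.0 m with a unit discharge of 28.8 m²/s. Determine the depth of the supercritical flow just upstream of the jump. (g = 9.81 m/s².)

y₁ = 1.25 m

V₂ = q/y₂ = 28.8/11.0 = 2.62 m/s; Fr₂ = V₂/√(g·y₂) = 0.252.
Applying the sequent-depth relation in reverse, y₁/y₂ = ½[√(1 + 8Fr₂²) − 1] = ½[√1.508 − 1] = 0.114.
y₁ = 0.114 × 11.0 = 1.25 m.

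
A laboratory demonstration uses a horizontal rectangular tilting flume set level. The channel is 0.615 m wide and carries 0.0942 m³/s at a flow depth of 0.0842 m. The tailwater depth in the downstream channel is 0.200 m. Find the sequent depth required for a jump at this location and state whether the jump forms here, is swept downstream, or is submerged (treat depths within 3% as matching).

y₂ = 0.200 m; the jump forms here

q = Q/b = 0.0942/0.615 = 0.153 m²/s; V₁ = q/y₁ = 1.82 m/s. Fr₁ = V₁/√(g·y₁) = 2.00.
Sequent-depth ratio: y₂/y₁ = ½[√(1 + 8Fr₁²) − 1] = ½[√33.05 − 1] = 2.37.
y₂ = 2.37 × 0.0842 = 0.200 m.
Tailwater y_tw = 0.200 m: y_tw ≈ y₂, so the jump forms here.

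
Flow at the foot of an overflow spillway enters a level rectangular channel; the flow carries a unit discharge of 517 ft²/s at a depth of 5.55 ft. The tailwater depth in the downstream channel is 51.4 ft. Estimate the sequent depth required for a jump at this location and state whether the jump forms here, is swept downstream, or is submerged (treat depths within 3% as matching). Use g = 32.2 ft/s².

y₂ = 52.0 ft; the jump forms here

V₁ = q/y₁ = 517/5.55 = 93.2 ft/s. Fr₁ = V₁/√(g·y₁) = 93.2/√(32.2×5.55) = 6.97.
Conjugate-depth relation: y₂/y₁ = ½[√(1 + 8Fr₁²) − 1] = ½[√389.5 − 1] = 9.37.
y₂ = 9.37 × 5.55 = 52.0 ft.
Tailwater y_tw = 51.4 ft: y_tw ≈ y₂, so the jump forms here.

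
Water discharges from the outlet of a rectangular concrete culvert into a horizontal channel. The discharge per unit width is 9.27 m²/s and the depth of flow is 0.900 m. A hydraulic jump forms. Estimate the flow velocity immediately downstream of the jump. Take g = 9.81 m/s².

V₁ = q/y₁ = 9.27/0.900 = 10.3 m/s. Fr₁ = V₁/√(g·y₁) = 10.3/√(9.81×0.900) = 3.47.
Conjugate-depth relation: y₂/y₁ = ½[√(1 + 8Fr₁²) − 1] = ½[√97.13 − 1] = 4.43.
y₂ = 4.43 × 0.900 = 3.98 m.
V₂ = q/y₂ = 9.27/3.98 = 2.33 m/s.

V₂ = 2.33 m/s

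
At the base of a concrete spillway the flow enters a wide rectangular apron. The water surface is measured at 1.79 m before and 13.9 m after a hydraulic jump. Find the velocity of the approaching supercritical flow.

V₁ = 24.4 m/s

For a rectangular channel the momentum equation gives q² = ½·g·y₁·y₂·(y₁ + y₂) = ½×9.81×1.79×13.9×15.7 = 1915.
q = √1915 = 43.8 m²/s.
V₁ = q/y₁ = 43.8/1.79 = 24.4 m/s.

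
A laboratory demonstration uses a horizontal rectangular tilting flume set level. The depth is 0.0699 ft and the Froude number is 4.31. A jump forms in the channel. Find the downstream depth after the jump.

Fr₁ = 4.31 (given).
Conjugate-depth relation: y₂/y₁ = ½[√(1 + 8Fr₁²) − 1] = ½[√149.6 − 1] = 5.62.
y₂ = 5.62 × 0.0699 = 0.393 ft.

y₂ = 0.393 ft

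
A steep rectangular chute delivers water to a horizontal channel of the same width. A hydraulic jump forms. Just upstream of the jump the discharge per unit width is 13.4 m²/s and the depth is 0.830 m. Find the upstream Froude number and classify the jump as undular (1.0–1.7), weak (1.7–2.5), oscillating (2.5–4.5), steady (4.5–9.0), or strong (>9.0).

V₁ = q/y₁ = 13.4/0.830 = 16.1 m/s. Fr₁ = V₁/√(g·y₁) = 16.1/√(9.81×0.830) = 5.66.
Fr₁ = 5.66 lies in the steady range.

Fr₁ = 5.66; steady jump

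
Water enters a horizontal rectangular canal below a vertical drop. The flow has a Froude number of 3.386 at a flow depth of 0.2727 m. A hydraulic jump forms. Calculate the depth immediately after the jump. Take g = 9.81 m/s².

y₂ = 1.177 m

Fr₁ = 3.386 (given).
Bélanger equation: y₂/y₁ = ½[√(1 + 8Fr₁²) − 1] = ½[√92.720 − 1] = 4.315.
y₂ = 4.315 × 0.2727 = 1.177 m.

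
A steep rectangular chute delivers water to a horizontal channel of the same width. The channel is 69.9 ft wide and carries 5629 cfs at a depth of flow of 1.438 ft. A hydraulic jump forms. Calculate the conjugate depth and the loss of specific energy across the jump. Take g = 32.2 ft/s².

q = Q/b = 5629/69.9 = 80.53 ft²/s; V₁ = q/y₁ = 56.00 ft/s. Fr₁ = V₁/√(g·y₁) = 8.230.
By Bélanger, y₂/y₁ = ½[√(1 + 8Fr₁²) − 1] = ½[√542.83 − 1] = 11.15.
y₂ = 11.15 × 1.438 = 16.03 ft.
V₂ = q/y₂ = 80.53/16.03 = 5.023 ft/s. E₁ = y₁ + V₁²/2g = 50.14 ft; E₂ = y₂ + V₂²/2g = 16.42 ft. ΔE = E₁ − E₂ = 33.71 ft.

y₂ = 16.03 ft; ΔE = 33.71 ft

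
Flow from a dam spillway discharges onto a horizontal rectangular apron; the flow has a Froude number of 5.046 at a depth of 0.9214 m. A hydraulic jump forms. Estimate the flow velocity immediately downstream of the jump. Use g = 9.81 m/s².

V₂ = 2.280 m/s

Fr₁ = 5.046 (given).
From the momentum equation for a rectangular channel, y₂/y₁ = ½[√(1 + 8Fr₁²) − 1] = ½[√204.70 − 1] = 6.654.
y₂ = 6.654 × 0.9214 = 6.131 m.
V₁ = Fr₁·√(g·y₁) = 5.046×√(9.81×0.9214) = 15.17 m/s; q = V₁·y₁ = 13.98 m²/s.
V₂ = q/y₂ = 13.98/6.131 = 2.280 m/s.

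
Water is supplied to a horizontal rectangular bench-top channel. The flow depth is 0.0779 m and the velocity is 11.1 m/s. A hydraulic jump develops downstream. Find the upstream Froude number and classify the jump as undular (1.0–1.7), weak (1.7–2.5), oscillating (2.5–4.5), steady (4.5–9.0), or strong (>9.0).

Fr₁ = 12.7; strong jump

Fr₁ = V₁/√(g·y₁) = 11.1/√(9.81×0.0779) = 12.7.
Fr₁ = 12.7 lies in the strong range.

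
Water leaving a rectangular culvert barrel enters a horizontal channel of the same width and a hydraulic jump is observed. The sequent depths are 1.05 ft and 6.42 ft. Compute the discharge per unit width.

For a rectangular channel the momentum equation gives q² = ½·g·y₁·y₂·(y₁ + y₂) = ½×32.2×1.05×6.42×7.47 = 811.
q = √811 = 28.5 ft²/s.

q = 28.5 ft²/s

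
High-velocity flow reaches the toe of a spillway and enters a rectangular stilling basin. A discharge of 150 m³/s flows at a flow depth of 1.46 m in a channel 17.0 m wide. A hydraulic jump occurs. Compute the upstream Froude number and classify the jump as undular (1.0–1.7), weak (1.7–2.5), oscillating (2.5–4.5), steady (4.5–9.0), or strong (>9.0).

Fr₁ = 1.60; undular jump

q = Q/b = 150/17.0 = 8.82 m²/s; V₁ = q/y₁ = 6.04 m/s. Fr₁ = V₁/√(g·y₁) = 1.60.
Fr₁ = 1.60 lies in the undular range.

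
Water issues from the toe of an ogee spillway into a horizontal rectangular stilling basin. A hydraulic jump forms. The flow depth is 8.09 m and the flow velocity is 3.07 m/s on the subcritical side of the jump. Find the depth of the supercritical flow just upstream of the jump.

y₁ = 1.60 m

Fr₂ = V₂/√(g·y₂) = 3.07/√(9.81×8.09) = 0.345.
From the momentum equation (using Fr₂), y₁/y₂ = ½[√(1 + 8Fr₂²) − 1] = ½[√1.950 − 1] = 0.198.
y₁ = 0.198 × 8.09 = 1.60 m.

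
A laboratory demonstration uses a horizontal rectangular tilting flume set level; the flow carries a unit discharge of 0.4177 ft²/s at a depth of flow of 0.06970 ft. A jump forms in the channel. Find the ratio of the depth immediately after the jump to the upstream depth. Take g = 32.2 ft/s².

y₂/y₁ = 5.179

V₁ = q/y₁ = 0.4177/0.06970 = 5.993 ft/s. Fr₁ = V₁/√(g·y₁) = 5.993/√(32.2×0.06970) = 4.000.
Bélanger equation: y₂/y₁ = ½[√(1 + 8Fr₁²) − 1] = ½[√129.02 − 1] = 5.179.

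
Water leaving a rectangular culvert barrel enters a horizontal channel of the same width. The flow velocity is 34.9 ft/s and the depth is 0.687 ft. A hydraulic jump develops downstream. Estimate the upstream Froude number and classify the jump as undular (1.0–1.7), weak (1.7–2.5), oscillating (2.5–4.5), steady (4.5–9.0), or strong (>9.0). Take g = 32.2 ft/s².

Fr₁ = 7.42; steady jump

Fr₁ = V₁/√(g·y₁) = 34.9/√(32.2×0.687) = 7.42.
Fr₁ = 7.42 lies in the steady range.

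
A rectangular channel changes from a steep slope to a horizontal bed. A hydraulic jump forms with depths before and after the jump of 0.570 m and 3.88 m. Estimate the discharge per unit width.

For a rectangular channel the momentum equation gives q² = ½·g·y₁·y₂·(y₁ + y₂) = ½×9.81×0.570×3.88×4.45 = 48.3.
q = √48.3 = 6.95 m²/s.

q = 6.95 m²/s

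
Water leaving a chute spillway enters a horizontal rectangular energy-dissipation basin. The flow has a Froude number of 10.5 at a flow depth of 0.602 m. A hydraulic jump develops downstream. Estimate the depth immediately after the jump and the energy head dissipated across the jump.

y₂ = 8.64 m; ΔE = 25.0 m

Fr₁ = 10.5 (given).
By Bélanger, y₂/y₁ = ½[√(1 + 8Fr₁²) − 1] = ½[√883.0 − 1] = 14.4.
y₂ = 14.4 × 0.602 = 8.64 m.
Head loss: ΔE = (y₂ − y₁)³/(4y₁y₂) = (8.64 − 0.602)³/(4×0.602×8.64) = 520/20.8 = 25.0 m.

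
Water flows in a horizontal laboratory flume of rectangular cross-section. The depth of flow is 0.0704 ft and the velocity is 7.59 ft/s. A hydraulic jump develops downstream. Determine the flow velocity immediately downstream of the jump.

Fr₁ = V₁/√(g·y₁) = 7.59/√(32.2×0.0704) = 5.04.
From the momentum equation for a rectangular channel, y₂/y₁ = ½[√(1 + 8Fr₁²) − 1] = ½[√204.3 − 1] = 6.65.
y₂ = 6.65 × 0.0704 = 0.468 ft.
q = V₁·y₁ = 7.59 × 0.0704 = 0.534 ft²/s.
V₂ = q/y₂ = 0.534/0.468 = 1.14 ft/s.

V₂ = 1.14 ft/s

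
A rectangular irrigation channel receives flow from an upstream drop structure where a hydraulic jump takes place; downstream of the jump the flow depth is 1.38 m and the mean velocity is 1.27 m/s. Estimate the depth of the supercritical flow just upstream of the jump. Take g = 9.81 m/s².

Fr₂ = V₂/√(g·y₂) = 1.27/√(9.81×1.38) = 0.345.
Since the conjugate-depth ratio holds either way, y₁/y₂ = ½[√(1 + 8Fr₂²) − 1] = ½[√1.953 − 1] = 0.199.
y₁ = 0.199 × 1.38 = 0.274 m.

y₁ = 0.274 m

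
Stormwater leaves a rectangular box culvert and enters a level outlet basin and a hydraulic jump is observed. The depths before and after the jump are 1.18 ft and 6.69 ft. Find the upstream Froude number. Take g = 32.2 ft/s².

For a rectangular channel the momentum equation gives q² = ½·g·y₁·y₂·(y₁ + y₂) = ½×32.2×1.18×6.69×7.87 = 1000.
q = √1000 = 31.6 ft²/s.
V₁ = q/y₁ = 26.8 ft/s; Fr₁ = V₁/√(g·y₁) = 4.35.

Fr₁ = 4.35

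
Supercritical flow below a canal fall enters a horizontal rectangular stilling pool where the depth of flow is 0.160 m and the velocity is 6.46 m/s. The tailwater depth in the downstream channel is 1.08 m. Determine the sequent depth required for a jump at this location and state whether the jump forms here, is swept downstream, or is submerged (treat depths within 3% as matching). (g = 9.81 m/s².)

Fr₁ = V₁/√(g·y₁) = 6.46/√(9.81×0.160) = 5.16.
Bélanger equation: y₂/y₁ = ½[√(1 + 8Fr₁²) − 1] = ½[√213.7 − 1] = 6.81.
y₂ = 6.81 × 0.160 = 1.09 m.
Tailwater y_tw = 1.08 m: y_tw ≈ y₂, so the jump forms here.

y₂ = 1.09 m; the jump forms here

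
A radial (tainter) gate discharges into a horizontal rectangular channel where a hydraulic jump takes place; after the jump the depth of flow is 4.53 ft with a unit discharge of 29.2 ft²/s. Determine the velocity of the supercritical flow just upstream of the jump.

V₁ = 15.9 ft/s

V₂ = q/y₂ = 29.2/4.53 = 6.45 ft/s; Fr₂ = V₂/√(g·y₂) = 0.534.
From the momentum equation (using Fr₂), y₁/y₂ = ½[√(1 + 8Fr₂²) − 1] = ½[√3.279 − 1] = 0.405.
y₁ = 0.405 × 4.53 = 1.84 ft.
V₁ = q/y₁ = 29.2/1.84 = 15.9 ft/s.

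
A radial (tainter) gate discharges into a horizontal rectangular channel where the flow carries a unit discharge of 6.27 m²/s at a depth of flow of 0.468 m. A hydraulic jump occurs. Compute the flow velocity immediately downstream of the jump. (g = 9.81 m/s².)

V₁ = q/y₁ = 6.27/0.468 = 13.4 m/s. Fr₁ = V₁/√(g·y₁) = 13.4/√(9.81×0.468) = 6.25.
From the momentum equation for a rectangular channel, y₂/y₁ = ½[√(1 + 8Fr₁²) − 1] = ½[√313.8 − 1] = 8.36.
y₂ = 8.36 × 0.468 = 3.91 m.
V₂ = q/y₂ = 6.27/3.91 = 1.60 m/s.

V₂ = 1.60 m/s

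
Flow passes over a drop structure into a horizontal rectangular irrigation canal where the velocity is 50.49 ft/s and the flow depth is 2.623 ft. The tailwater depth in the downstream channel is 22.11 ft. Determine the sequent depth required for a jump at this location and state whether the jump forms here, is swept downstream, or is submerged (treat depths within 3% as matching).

y₂ = 19.11 ft; the jump is submerged

Fr₁ = V₁/√(g·y₁) = 50.49/√(32.2×2.623) = 5.494.
From the momentum equation for a rectangular channel, y₂/y₁ = ½[√(1 + 8Fr₁²) − 1] = ½[√242.46 − 1] = 7.286.
y₂ = 7.286 × 2.623 = 19.11 ft.
Tailwater y_tw = 22.11 ft: y_tw > y₂, so the jump is submerged.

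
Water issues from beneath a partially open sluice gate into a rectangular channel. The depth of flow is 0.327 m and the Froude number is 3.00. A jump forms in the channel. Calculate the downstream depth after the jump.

Fr₁ = 3.00 (given).
By Bélanger, y₂/y₁ = ½[√(1 + 8Fr₁²) − 1] = ½[√73.00 − 1] = 3.77.
y₂ = 3.77 × 0.327 = 1.23 m.

y₂ = 1.23 m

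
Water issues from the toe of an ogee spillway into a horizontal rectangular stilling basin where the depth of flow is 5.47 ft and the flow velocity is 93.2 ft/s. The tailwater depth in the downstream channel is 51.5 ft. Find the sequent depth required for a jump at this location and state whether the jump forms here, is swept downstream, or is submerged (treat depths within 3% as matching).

Fr₁ = V₁/√(g·y₁) = 93.2/√(32.2×5.47) = 7.02.
Bélanger equation: y₂/y₁ = ½[√(1 + 8Fr₁²) − 1] = ½[√395.5 − 1] = 9.44.
y₂ = 9.44 × 5.47 = 51.7 ft.
Tailwater y_tw = 51.5 ft: y_tw ≈ y₂, so the jump forms here.

y₂ = 51.7 ft; the jump forms here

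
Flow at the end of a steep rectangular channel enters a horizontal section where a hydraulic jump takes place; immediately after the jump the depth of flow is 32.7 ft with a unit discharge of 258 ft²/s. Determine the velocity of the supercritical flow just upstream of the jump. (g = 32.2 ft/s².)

V₂ = q/y₂ = 258/32.7 = 7.89 ft/s; Fr₂ = V₂/√(g·y₂) = 0.243.
From the momentum equation (using Fr₂), y₁/y₂ = ½[√(1 + 8Fr₂²) − 1] = ½[√1.473 − 1] = 0.107.
y₁ = 0.107 × 32.7 = 3.49 ft.
V₁ = q/y₁ = 258/3.49 = 73.9 ft/s.

V₁ = 73.9 ft/s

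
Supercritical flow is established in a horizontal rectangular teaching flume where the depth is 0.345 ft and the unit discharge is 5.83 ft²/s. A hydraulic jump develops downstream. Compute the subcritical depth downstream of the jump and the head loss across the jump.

y₂ = 2.31 ft; ΔE = 2.37 ft

V₁ = q/y₁ = 5.83/0.345 = 16.9 ft/s. Fr₁ = V₁/√(g·y₁) = 16.9/√(32.2×0.345) = 5.07.
From the momentum equation for a rectangular channel, y₂/y₁ = ½[√(1 + 8Fr₁²) − 1] = ½[√206.6 − 1] = 6.69.
y₂ = 6.69 × 0.345 = 2.31 ft.
Head loss: ΔE = (y₂ − y₁)³/(4y₁y₂) = (2.31 − 0.345)³/(4×0.345×2.31) = 7.55/3.18 = 2.37 ft.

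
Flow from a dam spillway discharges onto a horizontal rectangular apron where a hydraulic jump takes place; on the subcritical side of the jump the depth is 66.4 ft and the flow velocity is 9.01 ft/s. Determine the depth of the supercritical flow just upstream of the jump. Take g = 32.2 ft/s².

y₁ = 4.71 ft

Fr₂ = V₂/√(g·y₂) = 9.01/√(32.2×66.4) = 0.195.
From the momentum equation (using Fr₂), y₁/y₂ = ½[√(1 + 8Fr₂²) − 1] = ½[√1.304 − 1] = 0.0709.
y₁ = 0.0709 × 66.4 = 4.71 ft.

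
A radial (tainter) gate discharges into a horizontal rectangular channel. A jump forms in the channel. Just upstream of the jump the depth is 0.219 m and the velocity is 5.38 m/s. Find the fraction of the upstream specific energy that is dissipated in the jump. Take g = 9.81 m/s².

Fr₁ = V₁/√(g·y₁) = 5.38/√(9.81×0.219) = 3.67.
Conjugate-depth relation: y₂/y₁ = ½[√(1 + 8Fr₁²) − 1] = ½[√108.8 − 1] = 4.71.
y₂ = 4.71 × 0.219 = 1.03 m.
E₁ = y₁ + V₁²/2g = 1.69 m. ΔE = (y₂ − y₁)³/(4y₁y₂) = 0.595 m. ΔE/E₁ = 0.595/1.69 = 0.351.

ΔE/E₁ = 0.351 (35.1%)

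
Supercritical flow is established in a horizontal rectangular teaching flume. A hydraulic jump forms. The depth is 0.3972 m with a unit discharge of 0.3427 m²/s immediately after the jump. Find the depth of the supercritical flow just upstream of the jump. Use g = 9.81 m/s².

y₁ = 0.1172 m

V₂ = q/y₂ = 0.3427/0.3972 = 0.8628 m/s; Fr₂ = V₂/√(g·y₂) = 0.4371.
From the momentum equation (using Fr₂), y₁/y₂ = ½[√(1 + 8Fr₂²) − 1] = ½[√2.5283 − 1] = 0.2950.
y₁ = 0.2950 × 0.3972 = 0.1172 m.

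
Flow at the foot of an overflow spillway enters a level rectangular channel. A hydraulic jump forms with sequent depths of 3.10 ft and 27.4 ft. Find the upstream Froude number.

For a rectangular channel the momentum equation gives q² = ½·g·y₁·y₂·(y₁ + y₂) = ½×32.2×3.10×27.4×30.5 = 41710.
q = √41710 = 204 ft²/s.
V₁ = q/y₁ = 65.9 ft/s; Fr₁ = V₁/√(g·y₁) = 6.59.

Fr₁ = 6.59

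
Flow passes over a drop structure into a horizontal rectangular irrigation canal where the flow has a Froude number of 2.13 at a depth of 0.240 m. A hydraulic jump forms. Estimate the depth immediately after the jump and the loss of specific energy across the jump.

Fr₁ = 2.13 (given).
By Bélanger, y₂/y₁ = ½[√(1 + 8Fr₁²) − 1] = ½[√37.30 − 1] = 2.55.
y₂ = 2.55 × 0.240 = 0.613 m.
V₁ = Fr₁·√(g·y₁) = 2.13×√(9.81×0.240) = 3.27 m/s; q = V₁·y₁ = 0.784 m²/s. V₂ = q/y₂ = 0.784/0.613 = 1.28 m/s. E₁ = y₁ + V₁²/2g = 0.784 m; E₂ = y₂ + V₂²/2g = 0.696 m. ΔE = E₁ − E₂ = 0.0881 m.

y₂ = 0.613 m; ΔE = 0.0881 m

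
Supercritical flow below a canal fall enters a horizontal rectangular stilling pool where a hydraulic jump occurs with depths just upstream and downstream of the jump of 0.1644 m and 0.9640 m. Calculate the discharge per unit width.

q = 0.9366 m²/s

For a rectangular channel the momentum equation gives q² = ½·g·y₁·y₂·(y₁ + y₂) = ½×9.81×0.1644×0.9640×1.128 = 0.8772.
q = √0.8772 = 0.9366 m²/s.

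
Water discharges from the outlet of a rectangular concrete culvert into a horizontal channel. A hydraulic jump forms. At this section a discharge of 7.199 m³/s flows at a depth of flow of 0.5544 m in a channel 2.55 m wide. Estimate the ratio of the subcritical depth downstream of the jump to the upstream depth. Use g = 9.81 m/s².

y₂/y₁ = 2.628

q = Q/b = 7.199/2.55 = 2.823 m²/s; V₁ = q/y₁ = 5.092 m/s. Fr₁ = V₁/√(g·y₁) = 2.184.
By Bélanger, y₂/y₁ = ½[√(1 + 8Fr₁²) − 1] = ½[√39.143 − 1] = 2.628.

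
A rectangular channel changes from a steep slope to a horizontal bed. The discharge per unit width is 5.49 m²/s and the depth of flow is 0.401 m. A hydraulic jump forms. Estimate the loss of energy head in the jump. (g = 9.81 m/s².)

V₁ = q/y₁ = 5.49/0.401 = 13.7 m/s. Fr₁ = V₁/√(g·y₁) = 13.7/√(9.81×0.401) = 6.90.
Bélanger equation: y₂/y₁ = ½[√(1 + 8Fr₁²) − 1] = ½[√382.2 − 1] = 9.27.
y₂ = 9.27 × 0.401 = 3.72 m.
V₂ = q/y₂ = 5.49/3.72 = 1.48 m/s. E₁ = y₁ + V₁²/2g = 9.95 m; E₂ = y₂ + V₂²/2g = 3.83 m. ΔE = E₁ − E₂ = 6.12 m.

ΔE = 6.12 m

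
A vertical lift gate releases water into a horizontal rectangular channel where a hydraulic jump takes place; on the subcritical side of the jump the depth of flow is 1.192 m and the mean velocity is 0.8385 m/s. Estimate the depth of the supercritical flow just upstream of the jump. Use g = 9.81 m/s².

y₁ = 0.1293 m

Fr₂ = V₂/√(g·y₂) = 0.8385/√(9.81×1.192) = 0.2452.
The Bélanger relation is symmetric: y₁/y₂ = ½[√(1 + 8Fr₂²) − 1] = ½[√1.4810 − 1] = 0.1085.
y₁ = 0.1085 × 1.192 = 0.1293 m.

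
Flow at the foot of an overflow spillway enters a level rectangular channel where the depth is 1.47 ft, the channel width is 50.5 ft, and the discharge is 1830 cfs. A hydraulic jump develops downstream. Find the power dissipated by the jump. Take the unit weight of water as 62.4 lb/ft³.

q = Q/b = 1830/50.5 = 36.2 ft²/s; V₁ = q/y₁ = 24.7 ft/s. Fr₁ = V₁/√(g·y₁) = 3.58.
Sequent-depth ratio: y₂/y₁ = ½[√(1 + 8Fr₁²) − 1] = ½[√103.7 − 1] = 4.59.
y₂ = 4.59 × 1.47 = 6.75 ft.
Head loss: ΔE = (y₂ − y₁)³/(4y₁y₂) = (6.75 − 1.47)³/(4×1.47×6.75) = 147/39.7 = 3.71 ft.
P = γ·Q·ΔE/550 = 62.4 × 1830 × 3.71 / 550 = 770 hp.

P = 770 hp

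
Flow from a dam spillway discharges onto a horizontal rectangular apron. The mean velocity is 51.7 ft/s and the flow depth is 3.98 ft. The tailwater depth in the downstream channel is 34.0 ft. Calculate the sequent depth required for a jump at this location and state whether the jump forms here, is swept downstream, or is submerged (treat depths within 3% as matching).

y₂ = 23.8 ft; the jump is submerged

Fr₁ = V₁/√(g·y₁) = 51.7/√(32.2×3.98) = 4.57.
By Bélanger, y₂/y₁ = ½[√(1 + 8Fr₁²) − 1] = ½[√167.9 − 1] = 5.98.
y₂ = 5.98 × 3.98 = 23.8 ft.
Tailwater y_tw = 34.0 ft: y_tw > y₂, so the jump is submerged.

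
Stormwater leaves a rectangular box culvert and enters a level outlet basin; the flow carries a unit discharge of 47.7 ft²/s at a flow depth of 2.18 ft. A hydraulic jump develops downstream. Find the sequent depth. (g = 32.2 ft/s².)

V₁ = q/y₁ = 47.7/2.18 = 21.9 ft/s. Fr₁ = V₁/√(g·y₁) = 21.9/√(32.2×2.18) = 2.61.
Bélanger equation: y₂/y₁ = ½[√(1 + 8Fr₁²) − 1] = ½[√55.56 − 1] = 3.23.
y₂ = 3.23 × 2.18 = 7.03 ft.

y₂ = 7.03 ft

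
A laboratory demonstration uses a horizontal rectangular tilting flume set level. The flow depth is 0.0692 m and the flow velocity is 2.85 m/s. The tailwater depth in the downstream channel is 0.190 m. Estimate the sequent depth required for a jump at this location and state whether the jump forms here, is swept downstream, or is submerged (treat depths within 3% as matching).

y₂ = 0.306 m; the jump is swept downstream

Fr₁ = V₁/√(g·y₁) = 2.85/√(9.81×0.0692) = 3.46.
From the momentum equation for a rectangular channel, y₂/y₁ = ½[√(1 + 8Fr₁²) − 1] = ½[√96.72 − 1] = 4.42.
y₂ = 4.42 × 0.0692 = 0.306 m.
Tailwater y_tw = 0.190 m: y_tw < y₂, so the jump is swept downstream.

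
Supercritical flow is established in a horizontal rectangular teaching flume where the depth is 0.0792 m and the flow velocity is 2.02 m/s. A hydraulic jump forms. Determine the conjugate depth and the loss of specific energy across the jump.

Fr₁ = V₁/√(g·y₁) = 2.02/√(9.81×0.0792) = 2.29.
By Bélanger, y₂/y₁ = ½[√(1 + 8Fr₁²) − 1] = ½[√43.01 − 1] = 2.78.
y₂ = 2.78 × 0.0792 = 0.220 m.
Head loss: ΔE = (y₂ − y₁)³/(4y₁y₂) = (0.220 − 0.0792)³/(4×0.0792×0.220) = 0.00280/0.0697 = 0.0401 m.

y₂ = 0.220 m; ΔE = 0.0401 m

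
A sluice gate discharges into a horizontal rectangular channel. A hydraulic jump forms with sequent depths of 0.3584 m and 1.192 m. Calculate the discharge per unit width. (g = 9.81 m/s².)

For a rectangular channel the momentum equation gives q² = ½·g·y₁·y₂·(y₁ + y₂) = ½×9.81×0.3584×1.192×1.550 = 3.249.
q = √3.249 = 1.802 m²/s.

q = 1.802 m²/s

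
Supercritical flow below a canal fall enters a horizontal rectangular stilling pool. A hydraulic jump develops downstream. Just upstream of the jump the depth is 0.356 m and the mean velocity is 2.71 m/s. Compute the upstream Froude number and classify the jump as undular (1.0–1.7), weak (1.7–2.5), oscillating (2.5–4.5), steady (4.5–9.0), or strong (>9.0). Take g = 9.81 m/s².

Fr₁ = 1.45; undular jump

Fr₁ = V₁/√(g·y₁) = 2.71/√(9.81×0.356) = 1.45.
Fr₁ = 1.45 lies in the undular range.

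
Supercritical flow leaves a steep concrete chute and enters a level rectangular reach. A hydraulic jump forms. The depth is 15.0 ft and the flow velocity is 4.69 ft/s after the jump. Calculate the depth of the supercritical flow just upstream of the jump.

y₁ = 1.26 ft

Fr₂ = V₂/√(g·y₂) = 4.69/√(32.2×15.0) = 0.213.
Since the conjugate-depth ratio holds either way, y₁/y₂ = ½[√(1 + 8Fr₂²) − 1] = ½[√1.364 − 1] = 0.0840.
y₁ = 0.0840 × 15.0 = 1.26 ft.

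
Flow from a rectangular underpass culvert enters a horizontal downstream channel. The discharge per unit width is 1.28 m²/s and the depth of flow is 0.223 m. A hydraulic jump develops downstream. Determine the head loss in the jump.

V₁ = q/y₁ = 1.28/0.223 = 5.74 m/s. Fr₁ = V₁/√(g·y₁) = 5.74/√(9.81×0.223) = 3.88.
Conjugate-depth relation: y₂/y₁ = ½[√(1 + 8Fr₁²) − 1] = ½[√121.5 − 1] = 5.01.
y₂ = 5.01 × 0.223 = 1.12 m.
V₂ = q/y₂ = 1.28/1.12 = 1.15 m/s. E₁ = y₁ + V₁²/2g = 1.90 m; E₂ = y₂ + V₂²/2g = 1.18 m. ΔE = E₁ − E₂ = 0.718 m.

ΔE = 0.718 m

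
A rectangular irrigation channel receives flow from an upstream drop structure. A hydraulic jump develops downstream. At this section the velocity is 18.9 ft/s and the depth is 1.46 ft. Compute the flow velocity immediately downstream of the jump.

V₂ = 5.51 ft/s

Fr₁ = V₁/√(g·y₁) = 18.9/√(32.2×1.46) = 2.76.
Bélanger equation: y₂/y₁ = ½[√(1 + 8Fr₁²) − 1] = ½[√61.79 − 1] = 3.43.
y₂ = 3.43 × 1.46 = 5.01 ft.
q = V₁·y₁ = 18.9 × 1.46 = 27.6 ft²/s.
V₂ = q/y₂ = 27.6/5.01 = 5.51 ft/s.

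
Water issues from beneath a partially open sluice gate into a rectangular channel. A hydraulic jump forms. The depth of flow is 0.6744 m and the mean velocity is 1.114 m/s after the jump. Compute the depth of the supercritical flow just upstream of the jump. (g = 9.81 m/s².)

Fr₂ = V₂/√(g·y₂) = 1.114/√(9.81×0.6744) = 0.4331.
The Bélanger relation is symmetric: y₁/y₂ = ½[√(1 + 8Fr₂²) − 1] = ½[√2.5006 − 1] = 0.2907.
y₁ = 0.2907 × 0.6744 = 0.1960 m.

y₁ = 0.1960 m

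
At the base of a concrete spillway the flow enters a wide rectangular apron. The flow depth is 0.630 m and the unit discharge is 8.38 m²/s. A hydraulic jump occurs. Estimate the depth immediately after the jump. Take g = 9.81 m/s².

y₂ = 4.46 m

V₁ = q/y₁ = 8.38/0.630 = 13.3 m/s. Fr₁ = V₁/√(g·y₁) = 13.3/√(9.81×0.630) = 5.35.
Sequent-depth ratio: y₂/y₁ = ½[√(1 + 8Fr₁²) − 1] = ½[√230.0 − 1] = 7.08.
y₂ = 7.08 × 0.630 = 4.46 m.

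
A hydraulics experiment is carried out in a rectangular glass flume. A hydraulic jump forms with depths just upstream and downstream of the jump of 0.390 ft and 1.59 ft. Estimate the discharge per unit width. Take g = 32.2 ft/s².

q = 4.45 ft²/s

For a rectangular channel the momentum equation gives q² = ½·g·y₁·y₂·(y₁ + y₂) = ½×32.2×0.390×1.59×1.98 = 19.8.
q = √19.8 = 4.45 ft²/s.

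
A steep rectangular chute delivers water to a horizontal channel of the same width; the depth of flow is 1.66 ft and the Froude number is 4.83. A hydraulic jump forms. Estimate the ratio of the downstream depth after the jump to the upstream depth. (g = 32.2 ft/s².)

y₂/y₁ = 6.35

Fr₁ = 4.83 (given).
Bélanger equation: y₂/y₁ = ½[√(1 + 8Fr₁²) − 1] = ½[√187.6 − 1] = 6.35.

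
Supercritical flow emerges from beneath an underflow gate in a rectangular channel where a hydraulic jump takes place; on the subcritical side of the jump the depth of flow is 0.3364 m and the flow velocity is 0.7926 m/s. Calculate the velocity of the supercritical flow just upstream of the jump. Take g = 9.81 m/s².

Fr₂ = V₂/√(g·y₂) = 0.7926/√(9.81×0.3364) = 0.4363.
The Bélanger relation is symmetric: y₁/y₂ = ½[√(1 + 8Fr₂²) − 1] = ½[√2.5229 − 1] = 0.2942.
y₁ = 0.2942 × 0.3364 = 0.09896 m.
V₁ = q/y₁ = 0.2666/0.09896 = 2.694 m/s.

V₁ = 2.694 m/s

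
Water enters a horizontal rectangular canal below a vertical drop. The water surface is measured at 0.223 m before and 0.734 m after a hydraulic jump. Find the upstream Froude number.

For a rectangular channel the momentum equation gives q² = ½·g·y₁·y₂·(y₁ + y₂) = ½×9.81×0.223×0.734×0.957 = 0.768.
q = √0.768 = 0.877 m²/s.
V₁ = q/y₁ = 3.93 m/s; Fr₁ = V₁/√(g·y₁) = 2.66.

Fr₁ = 2.66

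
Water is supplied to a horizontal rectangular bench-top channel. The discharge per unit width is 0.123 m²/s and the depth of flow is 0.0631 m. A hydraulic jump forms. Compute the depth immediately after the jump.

y₂ = 0.192 m

V₁ = q/y₁ = 0.123/0.0631 = 1.95 m/s. Fr₁ = V₁/√(g·y₁) = 1.95/√(9.81×0.0631) = 2.48.
Conjugate-depth relation: y₂/y₁ = ½[√(1 + 8Fr₁²) − 1] = ½[√50.11 − 1] = 3.04.
y₂ = 3.04 × 0.0631 = 0.192 m.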